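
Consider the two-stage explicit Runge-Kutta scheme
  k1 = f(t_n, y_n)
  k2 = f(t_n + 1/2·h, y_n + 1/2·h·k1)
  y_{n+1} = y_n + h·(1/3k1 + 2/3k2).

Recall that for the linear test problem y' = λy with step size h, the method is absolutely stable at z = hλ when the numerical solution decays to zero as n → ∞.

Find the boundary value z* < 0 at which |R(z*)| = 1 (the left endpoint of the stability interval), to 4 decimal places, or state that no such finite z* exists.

Test eqn y'=λy, z=hλ:
  k1=λy_n ⇒ h·k1=z·y_n;  k2=λ(1+1/2z)y_n ⇒ h·k2=z(1+1/2z)y_n
  y_{n+1}/y_n = 1 + 1/3z + 2/3z(1+1/2z) = 1 + z + 1/3z²
  so R(z) = 1 + z + 1/3z².

Solve |R(x)|<1 on ℝ⁻.
x=-0.83: |R|=0.3996
R=1: x+1/3x²=0 ⇒ x=−3=-3.0000; min R=1−1/(4·1/3)=0.2500>−1
Confirm numerically:
  x=-2.886: |R|=0.89033 <1
  x=-1.878: |R|=0.29763 <1
  x=-1.566: |R|=0.25145 <1
  x=-3.156: |R|=1.16411 >1
  x=-3.074: |R|=1.07583 >1
Interval (-3.0000, 0).

z* = -3.0000.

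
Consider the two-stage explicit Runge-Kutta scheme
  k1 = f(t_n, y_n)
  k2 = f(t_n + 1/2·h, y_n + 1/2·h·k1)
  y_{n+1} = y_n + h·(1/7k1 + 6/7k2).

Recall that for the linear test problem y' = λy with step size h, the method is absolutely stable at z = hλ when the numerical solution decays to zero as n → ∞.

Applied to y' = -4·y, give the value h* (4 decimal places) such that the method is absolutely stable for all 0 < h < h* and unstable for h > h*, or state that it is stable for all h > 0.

(-2.3333,0); λ=-4 ⇒ h* = (7/3)/4 = 0.5833.

Set f=λy, z=hλ:
  k1=λy_n ⇒ h·k1=z·y_n;  k2=λ(1+1/2z)y_n ⇒ h·k2=z(1+1/2z)y_n
  y_{n+1}/y_n = 1 + 1/7z + 6/7z(1+1/2z) = 1 + z + 3/7z²
  so R(z) = 1 + z + 3/7z².

Solve |R(x)|<1 on ℝ⁻.
x=-0.73: |R|=0.4984
R=1: x+3/7x²=0 ⇒ x=−7/3=-2.3333; min R=1−1/(4·3/7)=0.4167>−1
Confirm numerically:
  x=-2.089: |R|=0.78125 <1
  x=-2.072: |R|=0.76794 <1
  x=-1.809: |R|=0.59349 <1
  x=-0.974: |R|=0.43258 <1
  x=-2.819: |R|=1.58675 >1
  x=-2.617: |R|=1.31815 >1
  x=-2.606: |R|=1.30453 >1
So |R|<1 on (-2.3333, 0).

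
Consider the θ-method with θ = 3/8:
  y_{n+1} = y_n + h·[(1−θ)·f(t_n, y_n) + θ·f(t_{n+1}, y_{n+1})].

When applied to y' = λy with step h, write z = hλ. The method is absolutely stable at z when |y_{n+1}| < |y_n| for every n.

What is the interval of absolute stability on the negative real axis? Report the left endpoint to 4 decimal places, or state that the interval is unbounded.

With y'=λy (z=hλ):
  y_{n+1} = y_n + z·[5/8·y_n + 3/8·y_{n+1}] ⇒ (1 − 3/8z)y_{n+1} = (1 + 5/8z)y_n
  ⇒ R(z) = (1 + 5/8z)/(1 − 3/8z).

Find x<0 with |R(x)|<1.
x=-0.81: |R|=0.3787
R=−1: 1+5/8x = −1+3/8x ⇒ -1/4x=2 ⇒ x=2/(-1/4)=-8.0000
Confirm numerically:
  x=-6.655: |R|=0.90381 <1
  x=-6.286: |R|=0.87237 <1
  x=-5.006: |R|=0.73986 <1
  x=-8.588: |R|=1.03483 >1
  x=-8.545: |R|=1.03241 >1
  x=-8.101: |R|=1.00625 >1
So |R|<1 on (-8.0000, 0).

z∈(-8.0000,0).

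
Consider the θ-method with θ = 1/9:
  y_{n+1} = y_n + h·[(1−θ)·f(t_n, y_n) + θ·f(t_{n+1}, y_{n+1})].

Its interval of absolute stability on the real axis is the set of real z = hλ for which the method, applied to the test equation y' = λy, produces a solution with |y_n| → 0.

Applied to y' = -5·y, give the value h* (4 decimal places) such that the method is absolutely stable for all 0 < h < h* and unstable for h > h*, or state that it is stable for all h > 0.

(-2.5714,0); λ=-5 ⇒ h* = (18/7)/5 = 0.5143.

Set f=λy, z=hλ:
  y_{n+1} = y_n + z·[8/9·y_n + 1/9·y_{n+1}] ⇒ (1 − 1/9z)y_{n+1} = (1 + 8/9z)y_n
  so R(z) = (1 + 8/9z)/(1 − 1/9z).

Need |R(x)|<1, x<0.
x=-0.51: |R|=0.5174
R=−1: 1+8/9x = −1+1/9x ⇒ -7/9x=2 ⇒ x=2/(-7/9)=-2.5714
Confirm numerically:
  x=-2.279: |R|=0.81851 <1
  x=-1.845: |R|=0.53112 <1
  x=-1.827: |R|=0.51870 <1
  x=-1.422: |R|=0.22798 <1
  x=-3.145: |R|=1.33059 >1
  x=-2.750: |R|=1.10638 >1
Interval (-2.5714, 0).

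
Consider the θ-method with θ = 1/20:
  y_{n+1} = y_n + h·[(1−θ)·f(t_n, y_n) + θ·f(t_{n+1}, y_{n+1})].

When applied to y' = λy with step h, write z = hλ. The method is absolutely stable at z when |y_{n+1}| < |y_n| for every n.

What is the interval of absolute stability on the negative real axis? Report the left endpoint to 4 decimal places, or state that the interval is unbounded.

With y'=λy (z=hλ):
  y_{n+1} = y_n + z·[19/20·y_n + 1/20·y_{n+1}] ⇒ (1 − 1/20z)y_{n+1} = (1 + 19/20z)y_n
  so R(z) = (1 + 19/20z)/(1 − 1/20z).

Find x<0 with |R(x)|<1.
x=-0.53: |R|=0.4837
R=−1: 1+19/20x = −1+1/20x ⇒ -9/10x=2 ⇒ x=2/(-9/10)=-2.2222
Confirm numerically:
  x=-1.392: |R|=0.30142 <1
  x=-1.304: |R|=0.22418 <1
  x=-1.066: |R|=0.01206 <1
  x=-2.725: |R|=1.39824 >1
  x=-2.708: |R|=1.38506 >1
  x=-2.261: |R|=1.03136 >1
Interval (-2.2222, 0).

(-2.2222, 0).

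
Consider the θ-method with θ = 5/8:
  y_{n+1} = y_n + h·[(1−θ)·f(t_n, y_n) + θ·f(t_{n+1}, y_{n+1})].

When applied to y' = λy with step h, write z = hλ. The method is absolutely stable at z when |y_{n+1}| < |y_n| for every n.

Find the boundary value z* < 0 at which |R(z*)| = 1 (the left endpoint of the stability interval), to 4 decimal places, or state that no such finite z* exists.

Test eqn y'=λy, z=hλ:
  y_{n+1} = y_n + z·[3/8·y_n + 5/8·y_{n+1}] ⇒ (1 − 5/8z)y_{n+1} = (1 + 3/8z)y_n
  so R(z) = (1 + 3/8z)/(1 − 5/8z).

Find x<0 with |R(x)|<1.
x=-1.58: |R|=0.2050
x=-2: |R|=0.1111
x=-10: |R|=0.3793
x=-100: |R|=0.5748
θ=5/8≥1/2 ⇒ |1+3/8x|<|1−5/8x| ∀x<0 ⇒ stable on all of ℝ⁻.

unbounded; (−∞, 0).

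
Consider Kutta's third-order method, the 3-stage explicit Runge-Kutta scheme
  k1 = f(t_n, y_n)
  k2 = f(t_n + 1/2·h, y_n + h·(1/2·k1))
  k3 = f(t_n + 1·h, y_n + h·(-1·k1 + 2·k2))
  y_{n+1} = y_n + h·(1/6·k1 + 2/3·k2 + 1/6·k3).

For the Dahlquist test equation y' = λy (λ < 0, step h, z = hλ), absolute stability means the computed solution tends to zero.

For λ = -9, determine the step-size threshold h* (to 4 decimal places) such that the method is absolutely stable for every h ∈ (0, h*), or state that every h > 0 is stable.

Set f=λy, z=hλ:
  order 3, 3-stage ⇒ R(z)=1+z+z^2/2+z^3/6
  (e.g. R(-0.46)=0.62958, |R|=0.62958)

Need |R(x)|<1, x<0.
x=-0.46: |R|=0.6296
|R(-2.36)|=0.7659 |R(-1.99)|=0.3234 |R(-1.41)|=0.1168
Bisect:
  x_lo=-2.9178 |R|=1.8012  x_hi=-0.3049 |R|=0.7369
  mid=-1.61134 |R|=0.01042 →hi
  mid=-2.26458 |R|=0.63600 →hi
  mid=-2.59120 |R|=1.13373 →lo
  mid=-2.42789 |R|=0.86582 →hi
  mid=-2.50954 |R|=0.99474 →hi
  mid=-2.55037 |R|=1.06294 →lo
  mid=-2.52996 |R|=1.02852 →lo
  mid=-2.51975 |R|=1.01155 →lo
  ...
  [-2.51289,-2.51273] ⇒ x*=-2.5127
Stable set (-2.5127, 0).

(-2.5127,0); λ=-9 ⇒ h* = 0.2792.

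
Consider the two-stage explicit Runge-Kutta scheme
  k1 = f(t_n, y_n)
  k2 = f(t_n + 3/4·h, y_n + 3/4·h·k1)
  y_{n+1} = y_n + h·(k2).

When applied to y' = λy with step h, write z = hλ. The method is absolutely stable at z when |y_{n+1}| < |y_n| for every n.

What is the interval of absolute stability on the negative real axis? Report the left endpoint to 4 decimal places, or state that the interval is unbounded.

(-1.3333, 0).

Set f=λy, z=hλ:
  k1=λy_n ⇒ h·k1=z·y_n;  k2=λ(1+3/4z)y_n ⇒ h·k2=z(1+3/4z)y_n
  y_{n+1}/y_n = 1 + z(1+3/4z) = 1 + z + 3/4z²
  ⇒ R(z) = 1 + z + 3/4z².

Solve |R(x)|<1 on ℝ⁻.
x=-1.47: |R|=1.1507
R=1: x+3/4x²=0 ⇒ x=−4/3=-1.3333; min R=1−1/(4·3/4)=0.6667>−1
Confirm numerically:
  x=-0.913: |R|=0.71218 <1
  x=-0.873: |R|=0.69860 <1
  x=-0.538: |R|=0.67908 <1
  x=-1.859: |R|=1.73291 >1
  x=-1.421: |R|=1.09343 >1
  x=-1.400: |R|=1.07000 >1
So |R|<1 on (-1.3333, 0).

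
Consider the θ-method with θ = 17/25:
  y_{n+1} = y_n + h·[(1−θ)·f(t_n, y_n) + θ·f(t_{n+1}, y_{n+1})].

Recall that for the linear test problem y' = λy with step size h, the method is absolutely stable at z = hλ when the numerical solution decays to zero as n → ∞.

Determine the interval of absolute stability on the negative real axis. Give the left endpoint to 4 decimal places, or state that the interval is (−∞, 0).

Test eqn y'=λy, z=hλ:
  y_{n+1} = y_n + z·[8/25·y_n + 17/25·y_{n+1}] ⇒ (1 − 17/25z)y_{n+1} = (1 + 8/25z)y_n
  R(z) = (1 + 8/25z)/(1 − 17/25z).

Need |R(x)|<1, x<0.
x=-1.17: |R|=0.3484
x=-2: |R|=0.1525
x=-10: |R|=0.2821
x=-100: |R|=0.4493
θ=17/25≥1/2 ⇒ |1+8/25x|<|1−17/25x| ∀x<0 ⇒ interval (−∞,0).

interval (−∞, 0).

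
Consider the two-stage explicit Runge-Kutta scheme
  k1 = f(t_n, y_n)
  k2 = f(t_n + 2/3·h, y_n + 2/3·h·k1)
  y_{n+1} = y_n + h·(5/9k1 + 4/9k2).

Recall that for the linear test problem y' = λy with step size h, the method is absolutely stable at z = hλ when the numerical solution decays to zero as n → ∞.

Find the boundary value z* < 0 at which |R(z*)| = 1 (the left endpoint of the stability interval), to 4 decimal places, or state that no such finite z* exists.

On y'=λy, z=hλ:
  k1=λy_n ⇒ h·k1=z·y_n;  k2=λ(1+2/3z)y_n ⇒ h·k2=z(1+2/3z)y_n
  y_{n+1}/y_n = 1 + 5/9z + 4/9z(1+2/3z) = 1 + z + 8/27z²
  so R(z) = 1 + z + 8/27z².

Find x<0 with |R(x)|<1.
x=-0.64: |R|=0.4814
R=1: x+8/27x²=0 ⇒ x=−27/8=-3.3750; min R=1−1/(4·8/27)=0.1562>−1
Confirm numerically:
  x=-3.167: |R|=0.80482 <1
  x=-2.950: |R|=0.62852 <1
  x=-2.918: |R|=0.60488 <1
  x=-3.813: |R|=1.49484 >1
  x=-3.743: |R|=1.40813 >1
  x=-3.646: |R|=1.29276 >1
Stable set (-3.3750, 0).

left endpoint -3.3750.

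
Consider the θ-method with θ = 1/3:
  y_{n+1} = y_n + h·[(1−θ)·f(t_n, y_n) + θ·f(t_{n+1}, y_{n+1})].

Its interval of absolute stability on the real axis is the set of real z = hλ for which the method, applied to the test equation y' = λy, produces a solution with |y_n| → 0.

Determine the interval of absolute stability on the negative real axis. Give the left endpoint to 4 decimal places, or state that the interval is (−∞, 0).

z∈(-6.0000,0).

Set f=λy, z=hλ:
  y_{n+1} = y_n + z·[2/3·y_n + 1/3·y_{n+1}] ⇒ (1 − 1/3z)y_{n+1} = (1 + 2/3z)y_n
  R(z) = (1 + 2/3z)/(1 − 1/3z).

Find x<0 with |R(x)|<1.
x=-0.67: |R|=0.4523
R=−1: 1+2/3x = −1+1/3x ⇒ -1/3x=2 ⇒ x=2/(-1/3)=-6.0000
Confirm numerically:
  x=-5.486: |R|=0.93943 <1
  x=-4.162: |R|=0.74337 <1
  x=-3.165: |R|=0.54015 <1
  x=-6.372: |R|=1.03969 >1
  x=-6.178: |R|=1.01939 >1
  x=-6.174: |R|=1.01897 >1
So |R|<1 on (-6.0000, 0).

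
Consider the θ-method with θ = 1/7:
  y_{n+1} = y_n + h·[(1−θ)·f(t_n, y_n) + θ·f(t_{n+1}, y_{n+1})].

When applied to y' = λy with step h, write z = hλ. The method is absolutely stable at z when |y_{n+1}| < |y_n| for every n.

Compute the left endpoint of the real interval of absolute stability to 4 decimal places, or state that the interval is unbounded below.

Set f=λy, z=hλ:
  y_{n+1} = y_n + z·[6/7·y_n + 1/7·y_{n+1}] ⇒ (1 − 1/7z)y_{n+1} = (1 + 6/7z)y_n
  Hence R(z) = (1 + 6/7z)/(1 − 1/7z).

Boundary: |R(x)|=1, x<0.
x=-0.75: |R|=0.3226
R=−1: 1+6/7x = −1+1/7x ⇒ -5/7x=2 ⇒ x=2/(-5/7)=-2.8000
Confirm numerically:
  x=-2.469: |R|=0.82522 <1
  x=-2.235: |R|=0.69410 <1
  x=-2.142: |R|=0.64012 <1
  x=-3.262: |R|=1.22510 >1
  x=-3.071: |R|=1.13454 >1
  x=-2.881: |R|=1.04099 >1
So |R|<1 on (-2.8000, 0).

left endpoint -2.8000.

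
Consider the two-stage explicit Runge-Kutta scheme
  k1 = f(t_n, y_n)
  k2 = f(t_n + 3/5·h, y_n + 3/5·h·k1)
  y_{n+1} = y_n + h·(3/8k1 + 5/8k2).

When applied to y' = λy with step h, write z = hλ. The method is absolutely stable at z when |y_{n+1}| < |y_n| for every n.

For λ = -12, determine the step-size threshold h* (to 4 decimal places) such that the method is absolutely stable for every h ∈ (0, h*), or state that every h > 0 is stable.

With y'=λy (z=hλ):
  k1=λy_n ⇒ h·k1=z·y_n;  k2=λ(1+3/5z)y_n ⇒ h·k2=z(1+3/5z)y_n
  y_{n+1}/y_n = 1 + 3/8z + 5/8z(1+3/5z) = 1 + z + 3/8z²
  so R(z) = 1 + z + 3/8z².

Find x<0 with |R(x)|<1.
x=-0.75: |R|=0.4609
R=1: x+3/8x²=0 ⇒ x=−8/3=-2.6667; min R=1−1/(4·3/8)=0.3333>−1
Confirm numerically:
  x=-2.390: |R|=0.75204 <1
  x=-1.757: |R|=0.40064 <1
  x=-1.648: |R|=0.37046 <1
  x=-3.095: |R|=1.49713 >1
  x=-3.057: |R|=1.44747 >1
  x=-2.711: |R|=1.04507 >1
Interval (-2.6667, 0).

(-2.6667,0); λ=-12 ⇒ h* = (8/3)/12 = 0.2222.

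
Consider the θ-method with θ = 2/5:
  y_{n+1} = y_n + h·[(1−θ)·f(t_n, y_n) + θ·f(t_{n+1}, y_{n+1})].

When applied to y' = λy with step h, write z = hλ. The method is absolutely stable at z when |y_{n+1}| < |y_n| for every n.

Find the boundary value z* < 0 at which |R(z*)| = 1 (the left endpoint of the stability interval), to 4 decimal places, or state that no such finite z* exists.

left endpoint -10.0000.

With y'=λy (z=hλ):
  y_{n+1} = y_n + z·[3/5·y_n + 2/5·y_{n+1}] ⇒ (1 − 2/5z)y_{n+1} = (1 + 3/5z)y_n
  ⇒ R(z) = (1 + 3/5z)/(1 − 2/5z).

Find x<0 with |R(x)|<1.
x=-1.02: |R|=0.2756
R=−1: 1+3/5x = −1+2/5x ⇒ -1/5x=2 ⇒ x=2/(-1/5)=-10.0000
Confirm numerically:
  x=-7.567: |R|=0.87916 <1
  x=-6.166: |R|=0.77879 <1
  x=-5.876: |R|=0.75382 <1
  x=-4.025: |R|=0.54215 <1
  x=-10.494: |R|=1.01901 >1
  x=-10.355: |R|=1.01381 >1
  x=-10.246: |R|=1.00965 >1
Stable set (-10.0000, 0).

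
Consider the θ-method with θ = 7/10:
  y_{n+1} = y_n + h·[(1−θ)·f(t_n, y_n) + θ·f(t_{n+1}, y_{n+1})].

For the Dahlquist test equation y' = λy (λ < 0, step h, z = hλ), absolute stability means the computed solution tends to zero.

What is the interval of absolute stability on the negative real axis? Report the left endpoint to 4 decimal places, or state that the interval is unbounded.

(−∞, 0) — no finite endpoint.

On y'=λy, z=hλ:
  y_{n+1} = y_n + z·[3/10·y_n + 7/10·y_{n+1}] ⇒ (1 − 7/10z)y_{n+1} = (1 + 3/10z)y_n
  so R(z) = (1 + 3/10z)/(1 − 7/10z).

Solve |R(x)|<1 on ℝ⁻.
x=-1.09: |R|=0.3817
x=-2: |R|=0.1667
x=-10: |R|=0.2500
x=-100: |R|=0.4085
θ=7/10≥1/2 ⇒ |1+3/10x|<|1−7/10x| ∀x<0 ⇒ stable on all of ℝ⁻.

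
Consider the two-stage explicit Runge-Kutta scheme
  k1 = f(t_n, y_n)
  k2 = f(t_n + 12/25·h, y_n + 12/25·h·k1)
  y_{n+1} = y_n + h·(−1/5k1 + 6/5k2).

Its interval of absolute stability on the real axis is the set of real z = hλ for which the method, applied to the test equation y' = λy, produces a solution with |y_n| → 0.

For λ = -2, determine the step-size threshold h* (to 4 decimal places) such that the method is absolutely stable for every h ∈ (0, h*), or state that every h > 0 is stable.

Test eqn y'=λy, z=hλ:
  k1=λy_n ⇒ h·k1=z·y_n;  k2=λ(1+12/25z)y_n ⇒ h·k2=z(1+12/25z)y_n
  y_{n+1}/y_n = 1 − 1/5z + 6/5z(1+12/25z) = 1 + z + 72/125z²
  ⇒ R(z) = 1 + z + 72/125z².

Solve |R(x)|<1 on ℝ⁻.
x=-1.17: |R|=0.6185
R=1: x+72/125x²=0 ⇒ x=−125/72=-1.7361; min R=1−1/(4·72/125)=0.5660>−1
Confirm numerically:
  x=-1.241: |R|=0.64609 <1
  x=-1.167: |R|=0.61745 <1
  x=-1.132: |R|=0.60610 <1
  x=-1.002: |R|=0.57631 <1
  x=-2.032: |R|=1.34632 >1
  x=-1.869: |R|=1.14306 >1
Interval (-1.7361, 0).

(-1.7361,0); λ=-2 ⇒ h* = (125/72)/2 = 0.8681.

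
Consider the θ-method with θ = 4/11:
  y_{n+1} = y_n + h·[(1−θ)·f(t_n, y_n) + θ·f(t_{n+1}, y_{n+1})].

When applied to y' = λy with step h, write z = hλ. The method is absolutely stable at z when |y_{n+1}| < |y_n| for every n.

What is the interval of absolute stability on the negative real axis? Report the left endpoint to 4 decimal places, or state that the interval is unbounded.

(-7.3333, 0).

Set f=λy, z=hλ:
  y_{n+1} = y_n + z·[7/11·y_n + 4/11·y_{n+1}] ⇒ (1 − 4/11z)y_{n+1} = (1 + 7/11z)y_n
  so R(z) = (1 + 7/11z)/(1 − 4/11z).

Find x<0 with |R(x)|<1.
x=-1.04: |R|=0.2454
R=−1: 1+7/11x = −1+4/11x ⇒ -3/11x=2 ⇒ x=2/(-3/11)=-7.3333
Confirm numerically:
  x=-6.643: |R|=0.94488 <1
  x=-6.402: |R|=0.92368 <1
  x=-4.035: |R|=0.63541 <1
  x=-3.085: |R|=0.45394 <1
  x=-7.590: |R|=1.01862 >1
  x=-7.488: |R|=1.01133 >1
  x=-7.443: |R|=1.00807 >1
Stable set (-7.3333, 0).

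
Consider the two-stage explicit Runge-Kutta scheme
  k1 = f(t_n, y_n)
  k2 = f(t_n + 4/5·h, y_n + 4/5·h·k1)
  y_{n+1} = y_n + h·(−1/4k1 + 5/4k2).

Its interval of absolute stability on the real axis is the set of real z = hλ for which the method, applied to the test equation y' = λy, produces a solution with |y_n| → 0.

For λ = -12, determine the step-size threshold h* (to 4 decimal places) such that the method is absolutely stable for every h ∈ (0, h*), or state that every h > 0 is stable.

(-1.0000,0); λ=-12 ⇒ h* = (1)/12 = 0.0833.

On y'=λy, z=hλ:
  k1=λy_n ⇒ h·k1=z·y_n;  k2=λ(1+4/5z)y_n ⇒ h·k2=z(1+4/5z)y_n
  y_{n+1}/y_n = 1 − 1/4z + 5/4z(1+4/5z) = 1 + z + z²
  Hence R(z) = 1 + z + z².

Solve |R(x)|<1 on ℝ⁻.
x=-1.74: |R|=2.2876
R=1: x+1x²=0 ⇒ x=−1=-1.0000; min R=1−1/(4·1)=0.7500>−1
Confirm numerically:
  x=-0.890: |R|=0.90210 <1
  x=-0.728: |R|=0.80198 <1
  x=-0.726: |R|=0.80108 <1
  x=-1.496: |R|=1.74202 >1
  x=-1.088: |R|=1.09574 >1
  x=-1.072: |R|=1.07718 >1
So |R|<1 on (-1.0000, 0).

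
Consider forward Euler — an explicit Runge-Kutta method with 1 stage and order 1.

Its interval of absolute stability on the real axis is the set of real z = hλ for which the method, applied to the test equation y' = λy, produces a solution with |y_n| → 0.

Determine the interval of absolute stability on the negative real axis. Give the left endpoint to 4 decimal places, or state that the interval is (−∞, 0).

Set f=λy, z=hλ:
  order 1, 1-stage ⇒ R(z)=1+z
  (e.g. R(-1.04)=-0.04000, |R|=0.04000)

Find x<0 with |R(x)|<1.
x=-1.04: |R|=0.0400
|R(-0.91)|=0.0900 |R(-0.57)|=0.4300 |R(-0.5)|=0.5000
Bisect:
  x_lo=-2.8606 |R|=1.8606  x_hi=-0.2755 |R|=0.7245
  mid=-1.56805 |R|=0.56805 →hi
  mid=-2.21430 |R|=1.21430 →lo
  mid=-1.89118 |R|=0.89118 →hi
  mid=-2.05274 |R|=1.05274 →lo
  mid=-1.97196 |R|=0.97196 →hi
  mid=-2.01235 |R|=1.01235 →lo
  mid=-1.99215 |R|=0.99215 →hi
  mid=-2.00225 |R|=1.00225 →lo
  mid=-1.99720 |R|=0.99720 →hi
  mid=-1.99973 |R|=0.99973 →hi
  ...
  [-2.00004,-1.99988] ⇒ x*=-2.0000
Interval (-2.0000, 0).

z∈(-2.0000,0).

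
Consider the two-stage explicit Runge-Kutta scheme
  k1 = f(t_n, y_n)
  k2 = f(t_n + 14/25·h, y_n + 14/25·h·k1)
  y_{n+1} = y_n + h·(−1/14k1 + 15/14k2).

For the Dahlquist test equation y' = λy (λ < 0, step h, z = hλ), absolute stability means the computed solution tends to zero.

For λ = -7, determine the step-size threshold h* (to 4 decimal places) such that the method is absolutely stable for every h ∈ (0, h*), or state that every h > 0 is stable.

Test eqn y'=λy, z=hλ:
  k1=λy_n ⇒ h·k1=z·y_n;  k2=λ(1+14/25z)y_n ⇒ h·k2=z(1+14/25z)y_n
  y_{n+1}/y_n = 1 − 1/14z + 15/14z(1+14/25z) = 1 + z + 3/5z²
  ⇒ R(z) = 1 + z + 3/5z².

Boundary: |R(x)|=1, x<0.
x=-1.6: |R|=0.9360
R=1: x+3/5x²=0 ⇒ x=−5/3=-1.6667; min R=1−1/(4·3/5)=0.5833>−1
Confirm numerically:
  x=-1.613: |R|=0.94806 <1
  x=-1.348: |R|=0.74226 <1
  x=-1.226: |R|=0.67585 <1
  x=-0.755: |R|=0.58701 <1
  x=-2.148: |R|=1.62034 >1
  x=-1.849: |R|=1.20228 >1
Interval (-1.6667, 0).

(-1.6667,0); λ=-7 ⇒ h* = (5/3)/7 = 0.2381.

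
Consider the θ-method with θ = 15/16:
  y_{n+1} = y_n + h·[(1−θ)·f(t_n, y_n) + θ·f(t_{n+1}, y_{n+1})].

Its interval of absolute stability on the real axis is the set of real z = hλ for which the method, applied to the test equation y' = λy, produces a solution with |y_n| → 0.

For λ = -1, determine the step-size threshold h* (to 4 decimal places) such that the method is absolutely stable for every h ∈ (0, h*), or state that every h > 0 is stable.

On y'=λy, z=hλ:
  y_{n+1} = y_n + z·[1/16·y_n + 15/16·y_{n+1}] ⇒ (1 − 15/16z)y_{n+1} = (1 + 1/16z)y_n
  ⇒ R(z) = (1 + 1/16z)/(1 − 15/16z).

Boundary: |R(x)|=1, x<0.
x=-1.65: |R|=0.3521
x=-2: |R|=0.3043
x=-10: |R|=0.0361
x=-100: |R|=0.0554
θ=15/16≥1/2 ⇒ |1+1/16x|<|1−15/16x| ∀x<0 ⇒ stable on all of ℝ⁻.

(−∞, 0) — no finite endpoint. Any h>0 works for λ=-1.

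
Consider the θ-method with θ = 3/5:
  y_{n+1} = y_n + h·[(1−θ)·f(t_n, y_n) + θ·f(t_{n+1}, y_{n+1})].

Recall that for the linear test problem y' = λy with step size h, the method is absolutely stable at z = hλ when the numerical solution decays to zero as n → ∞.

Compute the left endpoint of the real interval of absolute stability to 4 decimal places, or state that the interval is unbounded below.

(−∞, 0) — no finite endpoint.

Set f=λy, z=hλ:
  y_{n+1} = y_n + z·[2/5·y_n + 3/5·y_{n+1}] ⇒ (1 − 3/5z)y_{n+1} = (1 + 2/5z)y_n
  so R(z) = (1 + 2/5z)/(1 − 3/5z).

Need |R(x)|<1, x<0.
x=-1.44: |R|=0.2275
x=-2: |R|=0.0909
x=-10: |R|=0.4286
x=-100: |R|=0.6393
θ=3/5≥1/2 ⇒ |1+2/5x|<|1−3/5x| ∀x<0 ⇒ unbounded interval.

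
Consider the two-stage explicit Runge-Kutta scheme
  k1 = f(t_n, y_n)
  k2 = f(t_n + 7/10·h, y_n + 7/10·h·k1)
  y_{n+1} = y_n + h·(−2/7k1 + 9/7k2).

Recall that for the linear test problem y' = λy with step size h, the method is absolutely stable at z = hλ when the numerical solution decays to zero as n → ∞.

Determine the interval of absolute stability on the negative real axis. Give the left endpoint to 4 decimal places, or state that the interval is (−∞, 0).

With y'=λy (z=hλ):
  k1=λy_n ⇒ h·k1=z·y_n;  k2=λ(1+7/10z)y_n ⇒ h·k2=z(1+7/10z)y_n
  y_{n+1}/y_n = 1 − 2/7z + 9/7z(1+7/10z) = 1 + z + 9/10z²
  so R(z) = 1 + z + 9/10z².

Find x<0 with |R(x)|<1.
x=-0.85: |R|=0.8003
R=1: x+9/10x²=0 ⇒ x=−10/9=-1.1111; min R=1−1/(4·9/10)=0.7222>−1
Confirm numerically:
  x=-1.075: |R|=0.96506 <1
  x=-0.986: |R|=0.88898 <1
  x=-0.607: |R|=0.72460 <1
  x=-0.510: |R|=0.72409 <1
  x=-1.661: |R|=1.82203 >1
  x=-1.619: |R|=1.74004 >1
So |R|<1 on (-1.1111, 0).

z∈(-1.1111,0).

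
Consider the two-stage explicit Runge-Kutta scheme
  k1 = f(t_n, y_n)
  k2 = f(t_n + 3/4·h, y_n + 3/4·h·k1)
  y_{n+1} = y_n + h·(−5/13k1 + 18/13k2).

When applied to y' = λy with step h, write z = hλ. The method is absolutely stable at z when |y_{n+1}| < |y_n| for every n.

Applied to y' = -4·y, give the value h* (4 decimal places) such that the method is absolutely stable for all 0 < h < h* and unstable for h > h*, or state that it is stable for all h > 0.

(-0.9630,0); λ=-4 ⇒ h* = (26/27)/4 = 0.2407.

On y'=λy, z=hλ:
  k1=λy_n ⇒ h·k1=z·y_n;  k2=λ(1+3/4z)y_n ⇒ h·k2=z(1+3/4z)y_n
  y_{n+1}/y_n = 1 − 5/13z + 18/13z(1+3/4z) = 1 + z + 27/26z²
  ⇒ R(z) = 1 + z + 27/26z².

Find x<0 with |R(x)|<1.
x=-0.64: |R|=0.7854
R=1: x+27/26x²=0 ⇒ x=−26/27=-0.9630; min R=1−1/(4·27/26)=0.7593>−1
Confirm numerically:
  x=-0.937: |R|=0.97474 <1
  x=-0.864: |R|=0.91121 <1
  x=-0.617: |R|=0.77833 <1
  x=-1.499: |R|=1.83442 >1
  x=-1.260: |R|=1.38866 >1
Interval (-0.9630, 0).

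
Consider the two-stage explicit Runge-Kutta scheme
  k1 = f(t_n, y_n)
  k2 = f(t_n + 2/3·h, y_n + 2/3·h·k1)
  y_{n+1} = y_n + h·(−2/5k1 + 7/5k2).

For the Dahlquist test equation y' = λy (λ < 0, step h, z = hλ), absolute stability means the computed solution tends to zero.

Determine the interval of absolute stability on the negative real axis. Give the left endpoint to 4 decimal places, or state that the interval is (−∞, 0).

(-1.0714, 0).

Test eqn y'=λy, z=hλ:
  k1=λy_n ⇒ h·k1=z·y_n;  k2=λ(1+2/3z)y_n ⇒ h·k2=z(1+2/3z)y_n
  y_{n+1}/y_n = 1 − 2/5z + 7/5z(1+2/3z) = 1 + z + 14/15z²
  Hence R(z) = 1 + z + 14/15z².

Solve |R(x)|<1 on ℝ⁻.
x=-0.83: |R|=0.8130
R=1: x+14/15x²=0 ⇒ x=−15/14=-1.0714; min R=1−1/(4·14/15)=0.7321>−1
Confirm numerically:
  x=-0.970: |R|=0.90817 <1
  x=-0.735: |R|=0.76921 <1
  x=-0.730: |R|=0.76737 <1
  x=-0.639: |R|=0.74210 <1
  x=-1.595: |R|=1.77942 >1
  x=-1.280: |R|=1.24917 >1
Stable set (-1.0714, 0).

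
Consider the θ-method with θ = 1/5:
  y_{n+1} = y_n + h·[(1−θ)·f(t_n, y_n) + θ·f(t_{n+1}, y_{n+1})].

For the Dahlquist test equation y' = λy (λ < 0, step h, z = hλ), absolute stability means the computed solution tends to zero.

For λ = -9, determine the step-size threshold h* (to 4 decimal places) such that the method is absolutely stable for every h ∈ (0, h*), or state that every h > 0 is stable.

(-3.3333,0); λ=-9 ⇒ h* = (10/3)/9 = 0.3704.

Set f=λy, z=hλ:
  y_{n+1} = y_n + z·[4/5·y_n + 1/5·y_{n+1}] ⇒ (1 − 1/5z)y_{n+1} = (1 + 4/5z)y_n
  ⇒ R(z) = (1 + 4/5z)/(1 − 1/5z).

Boundary: |R(x)|=1, x<0.
x=-1.67: |R|=0.2519
R=−1: 1+4/5x = −1+1/5x ⇒ -3/5x=2 ⇒ x=2/(-3/5)=-3.3333
Confirm numerically:
  x=-2.801: |R|=0.79528 <1
  x=-2.778: |R|=0.78581 <1
  x=-1.460: |R|=0.13003 <1
  x=-3.695: |R|=1.12478 >1
  x=-3.398: |R|=1.02310 >1
Stable set (-3.3333, 0).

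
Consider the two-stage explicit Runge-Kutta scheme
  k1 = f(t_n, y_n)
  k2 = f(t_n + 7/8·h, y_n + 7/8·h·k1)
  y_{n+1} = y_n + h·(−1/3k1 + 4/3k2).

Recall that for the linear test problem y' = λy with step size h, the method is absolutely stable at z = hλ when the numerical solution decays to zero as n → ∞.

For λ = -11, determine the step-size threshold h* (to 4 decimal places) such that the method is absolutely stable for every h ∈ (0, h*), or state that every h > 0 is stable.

(-0.8571,0); λ=-11 ⇒ h* = (6/7)/11 = 0.0779.

With y'=λy (z=hλ):
  k1=λy_n ⇒ h·k1=z·y_n;  k2=λ(1+7/8z)y_n ⇒ h·k2=z(1+7/8z)y_n
  y_{n+1}/y_n = 1 − 1/3z + 4/3z(1+7/8z) = 1 + z + 7/6z²
  ⇒ R(z) = 1 + z + 7/6z².

Solve |R(x)|<1 on ℝ⁻.
x=-1.74: |R|=2.7922
R=1: x+7/6x²=0 ⇒ x=−6/7=-0.8571; min R=1−1/(4·7/6)=0.7857>−1
Confirm numerically:
  x=-0.559: |R|=0.80556 <1
  x=-0.555: |R|=0.80436 <1
  x=-0.427: |R|=0.78572 <1
  x=-0.366: |R|=0.79028 <1
  x=-1.166: |R|=1.42015 >1
  x=-1.162: |R|=1.41328 >1
  x=-0.909: |R|=1.05499 >1
Stable set (-0.8571, 0).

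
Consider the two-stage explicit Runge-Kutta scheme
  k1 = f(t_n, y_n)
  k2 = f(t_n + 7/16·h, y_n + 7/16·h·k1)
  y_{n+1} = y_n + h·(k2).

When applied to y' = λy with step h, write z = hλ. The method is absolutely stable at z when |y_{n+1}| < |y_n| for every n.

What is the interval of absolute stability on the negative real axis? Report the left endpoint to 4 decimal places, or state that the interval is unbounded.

(-2.2857, 0).

Set f=λy, z=hλ:
  k1=λy_n ⇒ h·k1=z·y_n;  k2=λ(1+7/16z)y_n ⇒ h·k2=z(1+7/16z)y_n
  y_{n+1}/y_n = 1 + z(1+7/16z) = 1 + z + 7/16z²
  ⇒ R(z) = 1 + z + 7/16z².

Need |R(x)|<1, x<0.
x=-0.9: |R|=0.4544
R=1: x+7/16x²=0 ⇒ x=−16/7=-2.2857; min R=1−1/(4·7/16)=0.4286>−1
Confirm numerically:
  x=-2.229: |R|=0.94469 <1
  x=-1.727: |R|=0.57786 <1
  x=-1.229: |R|=0.43182 <1
  x=-1.076: |R|=0.43053 <1
  x=-2.880: |R|=1.74880 >1
  x=-2.422: |R|=1.14441 >1
Stable set (-2.2857, 0).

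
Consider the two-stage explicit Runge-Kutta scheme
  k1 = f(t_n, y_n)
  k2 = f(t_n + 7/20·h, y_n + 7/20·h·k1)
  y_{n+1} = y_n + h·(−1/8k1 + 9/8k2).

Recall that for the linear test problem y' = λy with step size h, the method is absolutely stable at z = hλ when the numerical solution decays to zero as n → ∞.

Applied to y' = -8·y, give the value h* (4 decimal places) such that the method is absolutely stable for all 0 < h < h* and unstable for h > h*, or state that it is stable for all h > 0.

With y'=λy (z=hλ):
  k1=λy_n ⇒ h·k1=z·y_n;  k2=λ(1+7/20z)y_n ⇒ h·k2=z(1+7/20z)y_n
  y_{n+1}/y_n = 1 − 1/8z + 9/8z(1+7/20z) = 1 + z + 63/160z²
  R(z) = 1 + z + 63/160z².

Solve |R(x)|<1 on ℝ⁻.
x=-1.44: |R|=0.3765
R=1: x+63/160x²=0 ⇒ x=−160/63=-2.5397; min R=1−1/(4·63/160)=0.3651>−1
Confirm numerically:
  x=-1.688: |R|=0.43393 <1
  x=-1.354: |R|=0.36787 <1
  x=-1.352: |R|=0.36774 <1
  x=-3.131: |R|=1.72899 >1
  x=-3.076: |R|=1.64957 >1
  x=-2.754: |R|=1.23240 >1
Interval (-2.5397, 0).

(-2.5397,0); λ=-8 ⇒ h* = (160/63)/8 = 0.3175.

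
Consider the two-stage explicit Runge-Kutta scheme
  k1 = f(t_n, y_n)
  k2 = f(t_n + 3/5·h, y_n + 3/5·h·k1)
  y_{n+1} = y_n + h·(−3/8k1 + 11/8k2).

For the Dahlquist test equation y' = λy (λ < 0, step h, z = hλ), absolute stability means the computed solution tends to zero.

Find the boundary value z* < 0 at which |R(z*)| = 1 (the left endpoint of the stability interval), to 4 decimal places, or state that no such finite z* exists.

z* = -1.2121.

On y'=λy, z=hλ:
  k1=λy_n ⇒ h·k1=z·y_n;  k2=λ(1+3/5z)y_n ⇒ h·k2=z(1+3/5z)y_n
  y_{n+1}/y_n = 1 − 3/8z + 11/8z(1+3/5z) = 1 + z + 33/40z²
  so R(z) = 1 + z + 33/40z².

Boundary: |R(x)|=1, x<0.
x=-1.03: |R|=0.8452
R=1: x+33/40x²=0 ⇒ x=−40/33=-1.2121; min R=1−1/(4·33/40)=0.6970>−1
Confirm numerically:
  x=-0.844: |R|=0.74368 <1
  x=-0.773: |R|=0.71996 <1
  x=-0.583: |R|=0.69741 <1
  x=-1.798: |R|=1.86906 >1
  x=-1.375: |R|=1.18477 >1
  x=-1.374: |R|=1.18350 >1
So |R|<1 on (-1.2121, 0).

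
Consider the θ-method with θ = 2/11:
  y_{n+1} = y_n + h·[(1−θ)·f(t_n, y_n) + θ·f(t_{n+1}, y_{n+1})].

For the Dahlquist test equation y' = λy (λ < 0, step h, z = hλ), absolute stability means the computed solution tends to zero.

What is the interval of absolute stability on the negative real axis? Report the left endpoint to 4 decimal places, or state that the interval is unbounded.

z∈(-3.1429,0).

With y'=λy (z=hλ):
  y_{n+1} = y_n + z·[9/11·y_n + 2/11·y_{n+1}] ⇒ (1 − 2/11z)y_{n+1} = (1 + 9/11z)y_n
  so R(z) = (1 + 9/11z)/(1 − 2/11z).

Find x<0 with |R(x)|<1.
x=-1.49: |R|=0.1724
R=−1: 1+9/11x = −1+2/11x ⇒ -7/11x=2 ⇒ x=2/(-7/11)=-3.1429
Confirm numerically:
  x=-2.785: |R|=0.84882 <1
  x=-2.053: |R|=0.49497 <1
  x=-1.700: |R|=0.29861 <1
  x=-1.293: |R|=0.04689 <1
  x=-3.610: |R|=1.17947 >1
  x=-3.559: |R|=1.16078 >1
  x=-3.220: |R|=1.03096 >1
Stable set (-3.1429, 0).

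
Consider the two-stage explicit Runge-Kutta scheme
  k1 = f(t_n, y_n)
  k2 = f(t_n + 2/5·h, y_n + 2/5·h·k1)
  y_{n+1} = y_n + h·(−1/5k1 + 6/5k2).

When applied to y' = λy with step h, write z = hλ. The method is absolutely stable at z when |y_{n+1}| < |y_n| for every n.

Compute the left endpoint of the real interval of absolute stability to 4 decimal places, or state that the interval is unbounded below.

z* = -2.0833.

With y'=λy (z=hλ):
  k1=λy_n ⇒ h·k1=z·y_n;  k2=λ(1+2/5z)y_n ⇒ h·k2=z(1+2/5z)y_n
  y_{n+1}/y_n = 1 − 1/5z + 6/5z(1+2/5z) = 1 + z + 12/25z²
  so R(z) = 1 + z + 12/25z².

Solve |R(x)|<1 on ℝ⁻.
x=-1.71: |R|=0.6936
R=1: x+12/25x²=0 ⇒ x=−25/12=-2.0833; min R=1−1/(4·12/25)=0.4792>−1
Confirm numerically:
  x=-1.917: |R|=0.84695 <1
  x=-1.198: |R|=0.49090 <1
  x=-1.083: |R|=0.47999 <1
  x=-2.405: |R|=1.37133 >1
  x=-2.215: |R|=1.13999 >1
Interval (-2.0833, 0).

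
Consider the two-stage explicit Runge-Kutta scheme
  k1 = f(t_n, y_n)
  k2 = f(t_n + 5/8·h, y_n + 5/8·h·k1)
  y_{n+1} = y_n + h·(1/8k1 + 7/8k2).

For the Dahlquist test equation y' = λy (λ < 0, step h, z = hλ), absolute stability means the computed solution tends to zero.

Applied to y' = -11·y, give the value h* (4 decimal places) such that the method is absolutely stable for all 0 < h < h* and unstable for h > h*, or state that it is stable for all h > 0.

(-1.8286,0); λ=-11 ⇒ h* = (64/35)/11 = 0.1662.

Set f=λy, z=hλ:
  k1=λy_n ⇒ h·k1=z·y_n;  k2=λ(1+5/8z)y_n ⇒ h·k2=z(1+5/8z)y_n
  y_{n+1}/y_n = 1 + 1/8z + 7/8z(1+5/8z) = 1 + z + 35/64z²
  so R(z) = 1 + z + 35/64z².

Boundary: |R(x)|=1, x<0.
x=-0.65: |R|=0.5811
R=1: x+35/64x²=0 ⇒ x=−64/35=-1.8286; min R=1−1/(4·35/64)=0.5429>−1
Confirm numerically:
  x=-1.705: |R|=0.88478 <1
  x=-0.935: |R|=0.54309 <1
  x=-0.738: |R|=0.55985 <1
  x=-2.417: |R|=1.77778 >1
  x=-2.063: |R|=1.26448 >1
  x=-1.858: |R|=1.02990 >1
So |R|<1 on (-1.8286, 0).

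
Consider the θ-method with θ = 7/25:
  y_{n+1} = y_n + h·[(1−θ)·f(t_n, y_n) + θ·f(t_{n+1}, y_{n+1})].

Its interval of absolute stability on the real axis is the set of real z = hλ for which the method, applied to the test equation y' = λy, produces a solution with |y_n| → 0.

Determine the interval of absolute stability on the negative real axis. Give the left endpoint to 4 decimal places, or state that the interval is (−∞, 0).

(-4.5455, 0).

Test eqn y'=λy, z=hλ:
  y_{n+1} = y_n + z·[18/25·y_n + 7/25·y_{n+1}] ⇒ (1 − 7/25z)y_{n+1} = (1 + 18/25z)y_n
  ⇒ R(z) = (1 + 18/25z)/(1 − 7/25z).

Need |R(x)|<1, x<0.
x=-0.67: |R|=0.4358
R=−1: 1+18/25x = −1+7/25x ⇒ -11/25x=2 ⇒ x=2/(-11/25)=-4.5455
Confirm numerically:
  x=-4.037: |R|=0.89498 <1
  x=-3.647: |R|=0.80441 <1
  x=-3.312: |R|=0.71841 <1
  x=-2.718: |R|=0.54341 <1
  x=-5.101: |R|=1.10066 >1
  x=-4.914: |R|=1.06825 >1
Stable set (-4.5455, 0).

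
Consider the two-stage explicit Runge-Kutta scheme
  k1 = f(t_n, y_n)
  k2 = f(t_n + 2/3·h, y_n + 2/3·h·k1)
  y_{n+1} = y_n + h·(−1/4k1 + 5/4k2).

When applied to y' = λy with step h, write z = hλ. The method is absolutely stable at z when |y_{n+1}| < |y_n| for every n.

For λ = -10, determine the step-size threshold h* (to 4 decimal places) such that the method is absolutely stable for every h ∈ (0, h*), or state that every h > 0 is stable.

Set f=λy, z=hλ:
  k1=λy_n ⇒ h·k1=z·y_n;  k2=λ(1+2/3z)y_n ⇒ h·k2=z(1+2/3z)y_n
  y_{n+1}/y_n = 1 − 1/4z + 5/4z(1+2/3z) = 1 + z + 5/6z²
  R(z) = 1 + z + 5/6z².

Boundary: |R(x)|=1, x<0.
x=-1.48: |R|=1.3453
R=1: x+5/6x²=0 ⇒ x=−6/5=-1.2000; min R=1−1/(4·5/6)=0.7000>−1
Confirm numerically:
  x=-0.937: |R|=0.79464 <1
  x=-0.554: |R|=0.70176 <1
  x=-0.532: |R|=0.70385 <1
  x=-0.489: |R|=0.71027 <1
  x=-1.689: |R|=1.68827 >1
  x=-1.488: |R|=1.35712 >1
So |R|<1 on (-1.2000, 0).

(-1.2000,0); λ=-10 ⇒ h* = (6/5)/10 = 0.1200.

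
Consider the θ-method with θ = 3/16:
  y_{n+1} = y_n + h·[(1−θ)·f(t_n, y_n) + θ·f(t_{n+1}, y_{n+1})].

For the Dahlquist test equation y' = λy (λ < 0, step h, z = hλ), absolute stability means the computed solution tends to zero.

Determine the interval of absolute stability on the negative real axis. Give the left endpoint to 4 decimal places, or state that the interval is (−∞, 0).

Test eqn y'=λy, z=hλ:
  y_{n+1} = y_n + z·[13/16·y_n + 3/16·y_{n+1}] ⇒ (1 − 3/16z)y_{n+1} = (1 + 13/16z)y_n
  Hence R(z) = (1 + 13/16z)/(1 − 3/16z).

Solve |R(x)|<1 on ℝ⁻.
x=-1.65: |R|=0.2601
R=−1: 1+13/16x = −1+3/16x ⇒ -5/8x=2 ⇒ x=2/(-5/8)=-3.2000
Confirm numerically:
  x=-2.111: |R|=0.51238 <1
  x=-1.728: |R|=0.30514 <1
  x=-1.473: |R|=0.15422 <1
  x=-3.381: |R|=1.06923 >1
  x=-3.286: |R|=1.03326 >1
Interval (-3.2000, 0).

(-3.2000, 0).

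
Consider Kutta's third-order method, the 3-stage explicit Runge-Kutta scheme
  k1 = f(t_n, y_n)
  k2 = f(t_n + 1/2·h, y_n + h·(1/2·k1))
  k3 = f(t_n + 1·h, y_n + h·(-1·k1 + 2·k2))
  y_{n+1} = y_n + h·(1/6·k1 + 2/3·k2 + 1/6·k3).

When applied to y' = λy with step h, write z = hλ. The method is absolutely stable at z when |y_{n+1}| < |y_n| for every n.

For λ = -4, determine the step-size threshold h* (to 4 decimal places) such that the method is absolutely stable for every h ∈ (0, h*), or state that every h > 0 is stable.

With y'=λy (z=hλ):
  order 3, 3-stage ⇒ R(z)=1+z+z^2/2+z^3/6
  (e.g. R(-0.32)=0.72574, |R|=0.72574)

Solve |R(x)|<1 on ℝ⁻.
x=-0.32: |R|=0.7257
|R(-2.35)|=0.7517 |R(-1.58)|=0.0108 |R(-1.22)|=0.2216
Bisect:
  x_lo=-3.2377 |R|=2.6530  x_hi=-0.1456 |R|=0.8645
  mid=-1.69164 |R|=0.06763 →hi
  mid=-2.46466 |R|=0.92268 →hi
  mid=-2.85118 |R|=1.64954 →lo
  mid=-2.65792 |R|=1.25515 →lo
  mid=-2.56129 |R|=1.08162 →lo
  mid=-2.51298 |R|=1.00038 →lo
  mid=-2.48882 |R|=0.96110 →hi
  mid=-2.50090 |R|=0.98063 →hi
  ...
  [-2.51279,-2.51260] ⇒ x*=-2.5127
So |R|<1 on (-2.5127, 0).

(-2.5127,0); λ=-4 ⇒ h* = 0.6282.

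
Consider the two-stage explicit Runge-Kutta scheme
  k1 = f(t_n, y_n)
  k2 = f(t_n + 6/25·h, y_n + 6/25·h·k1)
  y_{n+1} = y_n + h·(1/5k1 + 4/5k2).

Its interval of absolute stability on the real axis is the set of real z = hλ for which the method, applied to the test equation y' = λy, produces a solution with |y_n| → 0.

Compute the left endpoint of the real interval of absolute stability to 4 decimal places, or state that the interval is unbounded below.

z* = -5.2083.

Test eqn y'=λy, z=hλ:
  k1=λy_n ⇒ h·k1=z·y_n;  k2=λ(1+6/25z)y_n ⇒ h·k2=z(1+6/25z)y_n
  y_{n+1}/y_n = 1 + 1/5z + 4/5z(1+6/25z) = 1 + z + 24/125z²
  so R(z) = 1 + z + 24/125z².

Find x<0 with |R(x)|<1.
x=-1: |R|=0.1920
R=1: x+24/125x²=0 ⇒ x=−125/24=-5.2083; min R=1−1/(4·24/125)=-0.3021>−1
Confirm numerically:
  x=-5.178: |R|=0.96984 <1
  x=-3.872: |R|=0.00654 <1
  x=-3.183: |R|=0.23775 <1
  x=-5.551: |R|=1.36521 >1
  x=-5.421: |R|=1.22135 >1
  x=-5.369: |R|=1.16562 >1
So |R|<1 on (-5.2083, 0).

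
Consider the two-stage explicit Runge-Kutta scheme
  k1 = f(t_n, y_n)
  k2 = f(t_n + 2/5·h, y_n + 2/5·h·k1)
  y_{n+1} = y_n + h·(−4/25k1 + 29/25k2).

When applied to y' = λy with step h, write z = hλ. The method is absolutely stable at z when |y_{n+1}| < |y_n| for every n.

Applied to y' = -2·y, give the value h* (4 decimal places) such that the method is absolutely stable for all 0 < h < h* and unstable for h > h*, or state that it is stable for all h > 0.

(-2.1552,0); λ=-2 ⇒ h* = (125/58)/2 = 1.0776.

On y'=λy, z=hλ:
  k1=λy_n ⇒ h·k1=z·y_n;  k2=λ(1+2/5z)y_n ⇒ h·k2=z(1+2/5z)y_n
  y_{n+1}/y_n = 1 − 4/25z + 29/25z(1+2/5z) = 1 + z + 58/125z²
  ⇒ R(z) = 1 + z + 58/125z².

Solve |R(x)|<1 on ℝ⁻.
x=-1.5: |R|=0.5440
R=1: x+58/125x²=0 ⇒ x=−125/58=-2.1552; min R=1−1/(4·58/125)=0.4612>−1
Confirm numerically:
  x=-1.890: |R|=0.76745 <1
  x=-1.425: |R|=0.51721 <1
  x=-0.980: |R|=0.46563 <1
  x=-2.687: |R|=1.66307 >1
  x=-2.565: |R|=1.48776 >1
Interval (-2.1552, 0).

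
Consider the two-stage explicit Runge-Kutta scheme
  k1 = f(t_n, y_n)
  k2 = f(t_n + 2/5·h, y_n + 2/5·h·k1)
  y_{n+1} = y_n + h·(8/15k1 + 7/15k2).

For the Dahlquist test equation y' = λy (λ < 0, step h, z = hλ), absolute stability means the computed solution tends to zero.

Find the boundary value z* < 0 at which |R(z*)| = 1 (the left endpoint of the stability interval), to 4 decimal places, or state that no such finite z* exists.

Set f=λy, z=hλ:
  k1=λy_n ⇒ h·k1=z·y_n;  k2=λ(1+2/5z)y_n ⇒ h·k2=z(1+2/5z)y_n
  y_{n+1}/y_n = 1 + 8/15z + 7/15z(1+2/5z) = 1 + z + 14/75z²
  Hence R(z) = 1 + z + 14/75z².

Find x<0 with |R(x)|<1.
x=-0.39: |R|=0.6384
R=1: x+14/75x²=0 ⇒ x=−75/14=-5.3571; min R=1−1/(4·14/75)=-0.3393>−1
Confirm numerically:
  x=-4.080: |R|=0.02733 <1
  x=-2.890: |R|=0.33094 <1
  x=-2.194: |R|=0.29545 <1
  x=-5.492: |R|=1.13825 >1
  x=-5.448: |R|=1.09240 >1
Stable set (-5.3571, 0).

left endpoint -5.3571.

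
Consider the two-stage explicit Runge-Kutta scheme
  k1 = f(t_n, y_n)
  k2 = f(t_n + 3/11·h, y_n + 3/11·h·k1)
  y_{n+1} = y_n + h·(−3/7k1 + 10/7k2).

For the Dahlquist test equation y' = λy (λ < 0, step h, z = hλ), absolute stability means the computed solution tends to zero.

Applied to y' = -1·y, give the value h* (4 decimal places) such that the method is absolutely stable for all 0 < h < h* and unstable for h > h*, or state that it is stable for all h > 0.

On y'=λy, z=hλ:
  k1=λy_n ⇒ h·k1=z·y_n;  k2=λ(1+3/11z)y_n ⇒ h·k2=z(1+3/11z)y_n
  y_{n+1}/y_n = 1 − 3/7z + 10/7z(1+3/11z) = 1 + z + 30/77z²
  ⇒ R(z) = 1 + z + 30/77z².

Need |R(x)|<1, x<0.
x=-1.19: |R|=0.3617
R=1: x+30/77x²=0 ⇒ x=−77/30=-2.5667; min R=1−1/(4·30/77)=0.3583>−1
Confirm numerically:
  x=-2.502: |R|=0.93696 <1
  x=-2.154: |R|=0.65368 <1
  x=-1.033: |R|=0.38275 <1
  x=-2.998: |R|=1.50382 >1
  x=-2.624: |R|=1.05861 >1
Interval (-2.5667, 0).

(-2.5667,0); λ=-1 ⇒ h* = (77/30)/1 = 2.5667.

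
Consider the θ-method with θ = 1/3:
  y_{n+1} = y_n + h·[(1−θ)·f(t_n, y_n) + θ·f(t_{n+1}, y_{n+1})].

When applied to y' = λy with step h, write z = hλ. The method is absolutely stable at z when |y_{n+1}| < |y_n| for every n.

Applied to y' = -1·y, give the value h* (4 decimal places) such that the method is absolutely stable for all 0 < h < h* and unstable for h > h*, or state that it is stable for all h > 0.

Test eqn y'=λy, z=hλ:
  y_{n+1} = y_n + z·[2/3·y_n + 1/3·y_{n+1}] ⇒ (1 − 1/3z)y_{n+1} = (1 + 2/3z)y_n
  ⇒ R(z) = (1 + 2/3z)/(1 − 1/3z).

Find x<0 with |R(x)|<1.
x=-1.04: |R|=0.2277
R=−1: 1+2/3x = −1+1/3x ⇒ -1/3x=2 ⇒ x=2/(-1/3)=-6.0000
Confirm numerically:
  x=-5.613: |R|=0.95507 <1
  x=-4.572: |R|=0.81141 <1
  x=-3.371: |R|=0.58735 <1
  x=-6.517: |R|=1.05432 >1
  x=-6.277: |R|=1.02986 >1
Interval (-6.0000, 0).

(-6.0000,0); λ=-1 ⇒ h* = (6)/1 = 6.0000.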